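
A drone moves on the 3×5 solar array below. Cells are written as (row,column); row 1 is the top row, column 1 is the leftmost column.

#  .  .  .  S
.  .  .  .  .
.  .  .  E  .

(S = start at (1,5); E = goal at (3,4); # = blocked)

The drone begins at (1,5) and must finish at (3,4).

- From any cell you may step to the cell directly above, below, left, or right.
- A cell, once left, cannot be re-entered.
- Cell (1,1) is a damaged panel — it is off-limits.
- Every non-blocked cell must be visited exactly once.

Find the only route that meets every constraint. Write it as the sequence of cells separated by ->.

(1,5) -> (1,4) -> (1,3) -> (1,2) -> (2,2) -> (2,1) -> (3,1) -> (3,2) -> (3,3) -> (2,3) -> (2,4) -> (2,5) -> (3,5) -> (3,4)

Need to visit all 14 open cells exactly once, starting at (1,5) and ending at (3,4).
Cell (2,1) has only two open neighbours ((3,1) and (2,2)), so the path must pass straight through it: one of those is the cell it's entered from and the other is where it exits.
Route from (1,5): left 3 to (1,2), down 1 to (2,2), left 1 to (2,1), down 1 to (3,1), right 2 to (3,3), up 1 to (2,3), right 2 to (2,5), down 1 to (3,5), left 1 to (3,4) — 13 moves in all.
Check: all 14 open cells covered.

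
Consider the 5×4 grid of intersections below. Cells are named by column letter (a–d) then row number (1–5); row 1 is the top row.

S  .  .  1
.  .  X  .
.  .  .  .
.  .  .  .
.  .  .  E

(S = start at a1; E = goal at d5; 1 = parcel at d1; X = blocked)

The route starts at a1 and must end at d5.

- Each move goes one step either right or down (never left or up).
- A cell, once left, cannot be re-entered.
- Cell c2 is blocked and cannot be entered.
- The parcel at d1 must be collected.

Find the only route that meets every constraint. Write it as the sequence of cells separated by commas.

Moves only go right or down, so the column and row indices never decrease.
Route from a1: right 3 to d1, down 4 to d5 — 7 moves in all.
Check: all required cells visited.

a1, b1, c1, d1, d2, d3, d4, d5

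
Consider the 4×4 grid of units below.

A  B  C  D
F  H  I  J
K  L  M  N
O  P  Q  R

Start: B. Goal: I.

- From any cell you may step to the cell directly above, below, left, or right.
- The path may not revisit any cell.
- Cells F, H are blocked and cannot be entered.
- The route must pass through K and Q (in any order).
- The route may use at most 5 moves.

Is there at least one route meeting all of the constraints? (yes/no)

Even ignoring the no-revisit rule, getting from B to I, taking the cheapest ordering B → K → Q → I needs at least 5 + 3 + 2 = 10 moves (fewest moves per leg, detouring around blocked cells), which exceeds the 5-move limit.

no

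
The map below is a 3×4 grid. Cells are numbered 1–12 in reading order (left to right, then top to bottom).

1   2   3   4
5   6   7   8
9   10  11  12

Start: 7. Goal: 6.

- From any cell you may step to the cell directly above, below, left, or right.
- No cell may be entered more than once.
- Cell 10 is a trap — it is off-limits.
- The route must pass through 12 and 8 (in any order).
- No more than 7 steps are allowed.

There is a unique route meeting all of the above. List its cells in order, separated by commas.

The 7-move cap with required stops at 12, 8 leaves no slack for detours.
Route from 7: down to 11, right to 12, 2× up (reaching 4), 2× left (reaching 2), down to 6 — 7 moves in all.
Check: all required cells visited; 7 ≤ 7 moves.

7, 11, 12, 8, 4, 3, 2, 6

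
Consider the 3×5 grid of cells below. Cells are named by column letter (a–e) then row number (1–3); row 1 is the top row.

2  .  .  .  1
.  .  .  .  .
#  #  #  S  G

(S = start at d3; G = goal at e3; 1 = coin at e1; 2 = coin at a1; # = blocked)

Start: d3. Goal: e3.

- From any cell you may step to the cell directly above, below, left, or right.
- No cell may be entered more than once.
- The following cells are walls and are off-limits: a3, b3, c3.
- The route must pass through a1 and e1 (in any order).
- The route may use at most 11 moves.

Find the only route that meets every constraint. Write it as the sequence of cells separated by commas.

The 11-move cap with required stops at a1, e1 leaves no slack for detours.
Route from d3: up 1 to d2, left 3 to a2, up 1 to a1, right 4 to e1, down 2 to e3 — 11 moves in all.
Check: all required cells visited; 11 ≤ 11 moves.

d3, d2, c2, b2, a2, a1, b1, c1, d1, e1, e2, e3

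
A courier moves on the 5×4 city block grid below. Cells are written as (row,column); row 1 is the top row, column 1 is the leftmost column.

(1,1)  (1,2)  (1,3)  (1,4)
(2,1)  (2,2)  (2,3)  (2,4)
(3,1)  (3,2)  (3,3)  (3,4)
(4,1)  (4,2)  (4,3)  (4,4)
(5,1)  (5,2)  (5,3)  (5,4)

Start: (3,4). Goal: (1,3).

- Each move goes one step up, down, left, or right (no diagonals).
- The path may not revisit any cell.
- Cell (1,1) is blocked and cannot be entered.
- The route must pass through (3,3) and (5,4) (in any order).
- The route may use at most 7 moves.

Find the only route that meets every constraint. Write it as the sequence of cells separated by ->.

Any route must reach (3,3) and (5,4) and still end at (1,3) within 7 moves, so the order of the required stops is forced.
Route from (3,4): 2× down (reaching (5,4)), left to (5,3), 4× up (reaching (1,3)) — 7 moves in all.
Check: all required cells visited; 7 ≤ 7 moves.

(3,4) -> (4,4) -> (5,4) -> (5,3) -> (4,3) -> (3,3) -> (2,3) -> (1,3)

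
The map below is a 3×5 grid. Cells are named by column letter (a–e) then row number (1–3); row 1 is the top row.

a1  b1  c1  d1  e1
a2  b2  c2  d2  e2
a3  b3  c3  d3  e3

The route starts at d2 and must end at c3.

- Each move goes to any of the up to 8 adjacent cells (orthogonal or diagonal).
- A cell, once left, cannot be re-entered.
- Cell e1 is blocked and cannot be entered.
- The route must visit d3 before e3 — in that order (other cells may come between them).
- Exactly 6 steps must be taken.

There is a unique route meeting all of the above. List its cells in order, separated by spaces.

The waypoints must appear in the order d3, e3, with no cell reused.
Route from d2: down 1 to d3, right 1 to e3, up 1 to e2, up-left 1 to d1, down-left 1 to c2, down 1 to c3 — 6 moves in all.
Check: order respected (d3 at step 1, e3 at step 2); 6 moves as required.

d2 d3 e3 e2 d1 c2 c3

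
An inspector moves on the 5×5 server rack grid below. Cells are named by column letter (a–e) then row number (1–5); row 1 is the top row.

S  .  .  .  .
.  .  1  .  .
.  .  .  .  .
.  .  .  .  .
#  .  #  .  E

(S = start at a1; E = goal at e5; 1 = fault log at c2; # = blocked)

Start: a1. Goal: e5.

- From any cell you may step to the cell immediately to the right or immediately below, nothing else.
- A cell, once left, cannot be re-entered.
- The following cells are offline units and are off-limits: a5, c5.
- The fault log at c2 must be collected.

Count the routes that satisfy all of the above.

27

A right/down-only route from a1 to e5 makes exactly 4 down-moves and 4 right-moves in some order.
With no other constraints that would be C(8,4) = 70 routes.
Split at c2 and multiply the segment counts (each segment already excludes blocked cells): a1→c2: 3; c2→e5: 9; product = 27.
That gives 27 routes.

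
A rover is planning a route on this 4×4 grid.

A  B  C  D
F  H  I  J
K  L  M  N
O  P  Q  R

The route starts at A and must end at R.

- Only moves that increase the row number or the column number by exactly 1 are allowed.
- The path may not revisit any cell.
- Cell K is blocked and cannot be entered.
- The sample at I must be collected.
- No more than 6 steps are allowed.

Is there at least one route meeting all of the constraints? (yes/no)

yes

One route that works: A → F → H → I → M → Q → R.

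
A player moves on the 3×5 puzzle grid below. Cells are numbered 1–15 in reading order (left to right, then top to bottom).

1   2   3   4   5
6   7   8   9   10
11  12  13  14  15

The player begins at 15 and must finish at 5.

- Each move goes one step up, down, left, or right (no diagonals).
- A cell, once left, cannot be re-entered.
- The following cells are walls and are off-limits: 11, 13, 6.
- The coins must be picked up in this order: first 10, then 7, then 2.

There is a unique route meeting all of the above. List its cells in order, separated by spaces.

The waypoints must appear in the order 10, 7, 2, with no cell reused.
Route from 15: up 1 to 10, left 3 to 7, up 1 to 2, right 3 to 5 — 8 moves in all.
Check: order respected (10 at step 1, 7 at step 4, 2 at step 5).

15 10 9 8 7 2 3 4 5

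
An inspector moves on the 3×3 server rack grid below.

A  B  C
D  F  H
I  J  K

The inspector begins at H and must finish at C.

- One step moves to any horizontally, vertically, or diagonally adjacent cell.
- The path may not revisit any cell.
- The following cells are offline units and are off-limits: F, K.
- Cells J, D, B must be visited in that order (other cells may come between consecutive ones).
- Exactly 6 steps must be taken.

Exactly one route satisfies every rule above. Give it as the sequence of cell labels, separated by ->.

The waypoints must appear in the order J, D, B, with no cell reused.
Route from H: down-left to J, left to I, 2× up (reaching A), 2× right (reaching C) — 6 moves in all.
Check: order respected (J at step 1, D at step 3, B at step 5); 6 moves as required.

H -> J -> I -> D -> A -> B -> C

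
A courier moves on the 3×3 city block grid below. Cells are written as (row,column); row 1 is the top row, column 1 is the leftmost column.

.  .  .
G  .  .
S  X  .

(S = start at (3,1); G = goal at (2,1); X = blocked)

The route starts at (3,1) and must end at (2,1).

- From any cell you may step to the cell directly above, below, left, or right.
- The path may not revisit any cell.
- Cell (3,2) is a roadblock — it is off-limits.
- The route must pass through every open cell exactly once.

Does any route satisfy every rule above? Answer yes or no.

Cell (3,3) has only one open neighbour but is neither the start nor the goal, so a Hamiltonian route would have to both enter and leave it through the same neighbour — impossible without revisiting.

no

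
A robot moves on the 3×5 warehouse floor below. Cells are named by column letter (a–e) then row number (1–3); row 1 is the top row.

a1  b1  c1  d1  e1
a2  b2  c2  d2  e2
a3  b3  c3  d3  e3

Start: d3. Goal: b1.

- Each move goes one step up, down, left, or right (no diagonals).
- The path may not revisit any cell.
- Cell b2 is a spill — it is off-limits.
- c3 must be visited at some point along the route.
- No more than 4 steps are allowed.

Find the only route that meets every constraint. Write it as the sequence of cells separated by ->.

The 4-move cap with required stops at c3 leaves no slack for detours.
Route from d3: left 1 to c3, up 2 to c1, left 1 to b1 — 4 moves in all.
Check: all required cells visited; 4 ≤ 4 moves.

d3 -> c3 -> c2 -> c1 -> b1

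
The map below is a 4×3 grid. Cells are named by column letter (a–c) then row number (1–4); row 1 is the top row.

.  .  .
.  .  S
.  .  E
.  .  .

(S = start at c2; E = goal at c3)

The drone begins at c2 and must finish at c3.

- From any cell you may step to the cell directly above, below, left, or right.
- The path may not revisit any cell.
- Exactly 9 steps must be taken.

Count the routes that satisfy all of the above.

11

Need simple routes of exactly 9 moves from c2 to c3 (Manhattan distance 1, so 4 moves are spent on a detour and 4 undoing it).
Branch systematically from the start, pruning whenever the remaining move budget drops below the Manhattan distance to c3 or differs from it in parity. Grouping the completions by first move — via c1: 8; via b2: 3 (no valid completion starts via c3) — and summing: 8 + 3 = 11.
That gives 11 routes.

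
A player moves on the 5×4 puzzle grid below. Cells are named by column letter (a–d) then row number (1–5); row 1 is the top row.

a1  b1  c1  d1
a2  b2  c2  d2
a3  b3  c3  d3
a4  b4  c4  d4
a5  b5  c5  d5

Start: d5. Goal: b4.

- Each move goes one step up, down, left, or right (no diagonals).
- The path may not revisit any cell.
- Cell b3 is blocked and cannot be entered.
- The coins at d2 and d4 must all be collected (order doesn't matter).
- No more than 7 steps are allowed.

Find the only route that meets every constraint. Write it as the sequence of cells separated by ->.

The budget equals the shortest possible length, so every move has to be on a shortest route through the required cells.
Route from d5: 3× up (reaching d2), left to c2, 2× down (reaching c4), left to b4 — 7 moves in all.
Check: all required cells visited; 7 ≤ 7 moves.

d5 -> d4 -> d3 -> d2 -> c2 -> c3 -> c4 -> b4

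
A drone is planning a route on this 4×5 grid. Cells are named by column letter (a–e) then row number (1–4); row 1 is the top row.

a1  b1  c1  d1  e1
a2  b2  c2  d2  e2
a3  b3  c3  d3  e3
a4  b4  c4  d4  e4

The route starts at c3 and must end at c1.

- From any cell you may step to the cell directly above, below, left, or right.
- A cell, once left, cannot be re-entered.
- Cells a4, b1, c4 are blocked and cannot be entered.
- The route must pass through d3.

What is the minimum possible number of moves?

Any route passes through d3 somewhere between c3 and c1. Summing Manhattan distances along the two legs (c3 → d3 → c1) gives a lower bound of 1 + 3 = 4 moves.
A route of 4 moves achieves this: c3 → d3 → d2 → d1 → c1.
Since 4 matches the lower bound, it is optimal.

4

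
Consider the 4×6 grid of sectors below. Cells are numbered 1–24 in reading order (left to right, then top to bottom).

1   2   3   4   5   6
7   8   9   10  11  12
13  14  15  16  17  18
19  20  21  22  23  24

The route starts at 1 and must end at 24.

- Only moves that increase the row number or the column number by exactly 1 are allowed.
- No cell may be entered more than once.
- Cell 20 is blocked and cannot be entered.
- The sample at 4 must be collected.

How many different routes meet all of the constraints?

A right/down-only route from 1 to 24 makes exactly 3 down-moves and 5 right-moves in some order.
With no other constraints that would be C(8,3) = 56 routes.
Split at 4 and multiply the segment counts (each segment already excludes blocked cells): 1→4: 1; 4→24: 10; product = 10.
That gives 10 routes.

10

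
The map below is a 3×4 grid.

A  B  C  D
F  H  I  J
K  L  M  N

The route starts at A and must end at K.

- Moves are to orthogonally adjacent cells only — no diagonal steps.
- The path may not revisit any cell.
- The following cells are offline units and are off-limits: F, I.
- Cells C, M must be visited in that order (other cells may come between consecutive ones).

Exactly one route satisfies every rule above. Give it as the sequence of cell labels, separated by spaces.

The waypoints must appear in the order C, M, with no cell reused.
Route from A: 3× right (reaching D), 2× down (reaching N), 3× left (reaching K) — 8 moves in all.
Check: order respected (C at step 2, M at step 6).

A B C D J N M L K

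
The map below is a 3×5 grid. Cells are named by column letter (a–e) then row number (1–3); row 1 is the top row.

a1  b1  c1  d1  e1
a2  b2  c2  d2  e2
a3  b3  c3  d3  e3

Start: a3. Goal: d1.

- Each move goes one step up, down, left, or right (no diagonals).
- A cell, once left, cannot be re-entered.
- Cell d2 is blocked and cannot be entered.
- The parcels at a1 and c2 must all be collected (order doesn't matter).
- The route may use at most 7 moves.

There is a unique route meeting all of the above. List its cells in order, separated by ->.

a3 -> a2 -> a1 -> b1 -> b2 -> c2 -> c1 -> d1

The 7-move cap with required stops at a1, c2 leaves no slack for detours.
Route from a3: 2× up (reaching a1), right to b1, down to b2, right to c2, up to c1, right to d1 — 7 moves in all.
Check: all required cells visited; 7 ≤ 7 moves.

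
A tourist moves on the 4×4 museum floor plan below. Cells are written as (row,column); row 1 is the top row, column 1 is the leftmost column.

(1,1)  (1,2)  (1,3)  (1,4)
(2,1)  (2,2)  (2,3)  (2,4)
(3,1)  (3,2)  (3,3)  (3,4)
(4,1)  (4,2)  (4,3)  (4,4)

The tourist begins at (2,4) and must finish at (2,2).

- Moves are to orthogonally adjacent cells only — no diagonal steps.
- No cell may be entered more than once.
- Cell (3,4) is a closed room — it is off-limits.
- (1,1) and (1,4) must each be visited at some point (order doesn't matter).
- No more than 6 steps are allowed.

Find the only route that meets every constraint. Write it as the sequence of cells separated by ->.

Any route must reach (1,1) and (1,4) and still end at (2,2) within 6 moves, so the order of the required stops is forced.
Route from (2,4): up to (1,4), 3× left (reaching (1,1)), down to (2,1), right to (2,2) — 6 moves in all.
Check: all required cells visited; 6 ≤ 6 moves.

(2,4) -> (1,4) -> (1,3) -> (1,2) -> (1,1) -> (2,1) -> (2,2)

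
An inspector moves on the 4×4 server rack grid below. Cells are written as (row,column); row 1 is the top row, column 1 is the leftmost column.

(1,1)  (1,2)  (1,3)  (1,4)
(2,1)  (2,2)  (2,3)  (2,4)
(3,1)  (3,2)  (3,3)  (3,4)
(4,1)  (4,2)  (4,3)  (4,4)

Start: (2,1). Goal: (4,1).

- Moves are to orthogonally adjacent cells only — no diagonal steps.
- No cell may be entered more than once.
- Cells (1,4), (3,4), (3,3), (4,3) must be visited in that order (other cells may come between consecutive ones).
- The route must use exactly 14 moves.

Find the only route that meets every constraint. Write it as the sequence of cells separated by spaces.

(2,1) (1,1) (1,2) (2,2) (2,3) (1,3) (1,4) (2,4) (3,4) (3,3) (4,3) (4,2) (3,2) (3,1) (4,1)

The waypoints must appear in the order (1,4), (3,4), (3,3), (4,3), with no cell reused.
Route from (2,1): up to (1,1), right to (1,2), down to (2,2), right to (2,3), up to (1,3), right to (1,4), 2× down (reaching (3,4)), left to (3,3), down to (4,3), left to (4,2), up to (3,2), left to (3,1), down to (4,1) — 14 moves in all.
Check: order respected ((1,4) at step 6, (3,4) at step 8, (3,3) at step 9, (4,3) at step 10); 14 moves as required.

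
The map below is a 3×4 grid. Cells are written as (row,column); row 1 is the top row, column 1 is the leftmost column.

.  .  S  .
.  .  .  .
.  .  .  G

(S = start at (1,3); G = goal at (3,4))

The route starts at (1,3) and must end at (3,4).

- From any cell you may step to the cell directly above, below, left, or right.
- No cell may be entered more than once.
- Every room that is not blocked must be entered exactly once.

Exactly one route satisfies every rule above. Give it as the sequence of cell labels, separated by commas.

Need to visit all 12 open cells exactly once, starting at (1,3) and ending at (3,4).
Route from (1,3): right 1 to (1,4), down 1 to (2,4), left 2 to (2,2), up 1 to (1,2), left 1 to (1,1), down 2 to (3,1), right 3 to (3,4) — 11 moves in all.
Check: all 12 open cells covered.

(1,3), (1,4), (2,4), (2,3), (2,2), (1,2), (1,1), (2,1), (3,1), (3,2), (3,3), (3,4)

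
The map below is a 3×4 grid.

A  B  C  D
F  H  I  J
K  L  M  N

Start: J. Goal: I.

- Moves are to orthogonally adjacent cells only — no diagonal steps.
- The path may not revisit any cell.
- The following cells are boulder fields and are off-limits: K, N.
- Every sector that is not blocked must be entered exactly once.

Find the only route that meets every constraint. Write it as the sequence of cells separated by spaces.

J D C B A F H L M I

Need to visit all 10 open cells exactly once, starting at J and ending at I.
Cell A has only two open neighbours (F and B), so the path must pass straight through it: one of those is the cell it's entered from and the other is where it exits.
Route from J: up 1 to D, left 3 to A, down 1 to F, right 1 to H, down 1 to L, right 1 to M, up 1 to I — 9 moves in all.
Check: all 10 open cells covered.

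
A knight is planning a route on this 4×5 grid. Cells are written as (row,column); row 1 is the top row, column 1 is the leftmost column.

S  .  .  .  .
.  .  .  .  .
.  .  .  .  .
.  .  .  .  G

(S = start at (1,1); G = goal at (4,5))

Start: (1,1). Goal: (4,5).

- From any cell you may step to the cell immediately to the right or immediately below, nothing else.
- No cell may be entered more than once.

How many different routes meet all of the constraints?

A right/down-only route from (1,1) to (4,5) makes exactly 3 down-moves and 4 right-moves in some order.
With no other constraints that would be C(7,3) = 35 routes.
That gives 35 routes.

35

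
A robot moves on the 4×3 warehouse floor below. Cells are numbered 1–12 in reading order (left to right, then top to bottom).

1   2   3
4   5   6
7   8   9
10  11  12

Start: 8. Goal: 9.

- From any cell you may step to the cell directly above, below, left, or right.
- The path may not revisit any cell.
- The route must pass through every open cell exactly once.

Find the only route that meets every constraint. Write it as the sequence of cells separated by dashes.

8 - 5 - 6 - 3 - 2 - 1 - 4 - 7 - 10 - 11 - 12 - 9

Need to visit all 12 open cells exactly once, starting at 8 and ending at 9.
Cell 10 has only two open neighbours (7 and 11), so the path must pass straight through it: one of those is the cell it's entered from and the other is where it exits.
Route from 8: up 1 to 5, right 1 to 6, up 1 to 3, left 2 to 1, down 3 to 10, right 2 to 12, up 1 to 9 — 11 moves in all.
Check: all 12 open cells covered.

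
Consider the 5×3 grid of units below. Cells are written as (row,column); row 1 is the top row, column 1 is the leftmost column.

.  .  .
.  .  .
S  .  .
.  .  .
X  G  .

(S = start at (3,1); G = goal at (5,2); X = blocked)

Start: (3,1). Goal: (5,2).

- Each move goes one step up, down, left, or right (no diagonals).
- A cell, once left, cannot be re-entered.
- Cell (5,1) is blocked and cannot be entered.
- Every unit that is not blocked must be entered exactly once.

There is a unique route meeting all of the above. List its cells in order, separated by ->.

Need to visit all 14 open cells exactly once, starting at (3,1) and ending at (5,2).
Route from (3,1): down to (4,1), right to (4,2), 2× up (reaching (2,2)), left to (2,1), up to (1,1), 2× right (reaching (1,3)), 4× down (reaching (5,3)), left to (5,2) — 13 moves in all.
Check: all 14 open cells covered.

(3,1) -> (4,1) -> (4,2) -> (3,2) -> (2,2) -> (2,1) -> (1,1) -> (1,2) -> (1,3) -> (2,3) -> (3,3) -> (4,3) -> (5,3) -> (5,2)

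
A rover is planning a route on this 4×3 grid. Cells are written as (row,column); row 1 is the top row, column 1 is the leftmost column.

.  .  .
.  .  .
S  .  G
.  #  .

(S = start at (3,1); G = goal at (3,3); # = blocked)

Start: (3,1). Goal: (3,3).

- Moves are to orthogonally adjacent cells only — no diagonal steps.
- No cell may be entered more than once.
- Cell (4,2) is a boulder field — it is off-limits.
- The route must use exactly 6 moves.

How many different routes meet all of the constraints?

5

Need simple routes of exactly 6 moves from (3,1) to (3,3) (Manhattan distance 2, so 2 moves are spent on a detour and 2 undoing it).
Enumerating: (3,1) (2,1) (1,1) (1,2) (2,2) (3,2) (3,3) | (3,1) (2,1) (1,1) (1,2) (2,2) (2,3) (3,3) | (3,1) (2,1) (1,1) (1,2) (1,3) (2,3) (3,3) | (3,1) (2,1) (2,2) (1,2) (1,3) (2,3) (3,3) | (3,1) (3,2) (2,2) (1,2) (1,3) (2,3) (3,3).
That gives 5 routes.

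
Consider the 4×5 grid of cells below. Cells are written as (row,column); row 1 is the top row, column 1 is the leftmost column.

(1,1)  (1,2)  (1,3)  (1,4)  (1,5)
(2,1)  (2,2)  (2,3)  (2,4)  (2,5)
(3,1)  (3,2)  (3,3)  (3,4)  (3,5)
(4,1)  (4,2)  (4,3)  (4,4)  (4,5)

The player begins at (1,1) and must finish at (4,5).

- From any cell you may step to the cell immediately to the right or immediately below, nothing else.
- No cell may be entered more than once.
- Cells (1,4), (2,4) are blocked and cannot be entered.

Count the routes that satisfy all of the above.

22

A right/down-only route from (1,1) to (4,5) makes exactly 3 down-moves and 4 right-moves in some order.
With no other constraints that would be C(7,3) = 35 routes.
Subtract routes through each blocked cell (inclusion–exclusion for overlaps): − through (1,4): 4 − through (2,4): 12 + through (1,4)&(2,4): 3 → 22.
That gives 22 routes.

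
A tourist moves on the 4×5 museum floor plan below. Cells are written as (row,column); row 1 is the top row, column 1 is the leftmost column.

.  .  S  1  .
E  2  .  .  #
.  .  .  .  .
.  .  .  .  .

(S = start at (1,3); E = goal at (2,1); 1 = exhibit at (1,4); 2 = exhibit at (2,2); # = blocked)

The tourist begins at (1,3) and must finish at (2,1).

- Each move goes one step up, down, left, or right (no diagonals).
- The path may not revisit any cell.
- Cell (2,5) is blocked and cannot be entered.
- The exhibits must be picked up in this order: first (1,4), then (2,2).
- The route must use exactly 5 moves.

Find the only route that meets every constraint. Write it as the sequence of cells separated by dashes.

The waypoints must appear in the order (1,4), (2,2), with no cell reused.
Route from (1,3): right to (1,4), down to (2,4), 3× left (reaching (2,1)) — 5 moves in all.
Check: order respected (1 at step 1, 2 at step 4); 5 moves as required.

(1,3) - (1,4) - (2,4) - (2,3) - (2,2) - (2,1)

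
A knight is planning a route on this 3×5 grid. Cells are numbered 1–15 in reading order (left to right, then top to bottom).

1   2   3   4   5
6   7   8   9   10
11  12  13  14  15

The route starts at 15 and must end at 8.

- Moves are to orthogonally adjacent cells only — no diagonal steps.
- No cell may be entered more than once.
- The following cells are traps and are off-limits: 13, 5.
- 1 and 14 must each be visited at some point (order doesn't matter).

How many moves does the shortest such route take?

9

Any route passes through 1 and 14 in some order between 15 and 8. Summing Manhattan distances along each leg and taking the cheapest ordering (15 → 14 → 1 → 8) gives a lower bound of 1 + 5 + 3 = 9 moves.
A route of 9 moves achieves this: 15 → 14 → 9 → 4 → 3 → 2 → 1 → 6 → 7 → 8.
Since 9 matches the lower bound, it is optimal.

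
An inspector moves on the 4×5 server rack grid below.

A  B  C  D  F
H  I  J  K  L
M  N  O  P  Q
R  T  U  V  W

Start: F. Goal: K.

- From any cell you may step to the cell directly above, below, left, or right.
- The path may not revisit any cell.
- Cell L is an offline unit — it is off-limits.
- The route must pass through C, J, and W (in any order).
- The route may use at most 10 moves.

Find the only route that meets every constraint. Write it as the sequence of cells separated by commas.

Any route must reach C, J, and W and still end at K within 10 moves, so the order of the required stops is forced.
Route from F: left 2 to C, down 3 to U, right 2 to W, up 1 to Q, left 1 to P, up 1 to K — 10 moves in all.
Check: all required cells visited; 10 ≤ 10 moves.

F, D, C, J, O, U, V, W, Q, P, K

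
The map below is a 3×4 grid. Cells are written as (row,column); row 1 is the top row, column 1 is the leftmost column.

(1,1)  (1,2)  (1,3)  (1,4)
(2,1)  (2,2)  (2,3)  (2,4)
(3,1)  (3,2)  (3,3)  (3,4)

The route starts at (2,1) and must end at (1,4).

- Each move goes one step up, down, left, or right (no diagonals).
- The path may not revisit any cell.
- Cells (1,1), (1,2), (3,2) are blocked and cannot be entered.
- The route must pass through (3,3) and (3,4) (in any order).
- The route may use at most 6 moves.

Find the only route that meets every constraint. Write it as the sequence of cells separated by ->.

(2,1) -> (2,2) -> (2,3) -> (3,3) -> (3,4) -> (2,4) -> (1,4)

Any route must reach (3,3) and (3,4) and still end at (1,4) within 6 moves, so the order of the required stops is forced.
Route from (2,1): 2× right (reaching (2,3)), down to (3,3), right to (3,4), 2× up (reaching (1,4)) — 6 moves in all.
Check: all required cells visited; 6 ≤ 6 moves.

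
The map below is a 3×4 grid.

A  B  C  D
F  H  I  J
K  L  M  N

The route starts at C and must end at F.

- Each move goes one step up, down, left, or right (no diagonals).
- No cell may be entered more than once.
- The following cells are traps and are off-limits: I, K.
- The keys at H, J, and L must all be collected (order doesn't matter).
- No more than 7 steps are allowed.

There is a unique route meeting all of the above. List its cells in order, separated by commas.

C, D, J, N, M, L, H, F

Any route must reach H, J, and L and still end at F within 7 moves, so the order of the required stops is forced.
Route from C: right to D, 2× down (reaching N), 2× left (reaching L), up to H, left to F — 7 moves in all.
Check: all required cells visited; 7 ≤ 7 moves.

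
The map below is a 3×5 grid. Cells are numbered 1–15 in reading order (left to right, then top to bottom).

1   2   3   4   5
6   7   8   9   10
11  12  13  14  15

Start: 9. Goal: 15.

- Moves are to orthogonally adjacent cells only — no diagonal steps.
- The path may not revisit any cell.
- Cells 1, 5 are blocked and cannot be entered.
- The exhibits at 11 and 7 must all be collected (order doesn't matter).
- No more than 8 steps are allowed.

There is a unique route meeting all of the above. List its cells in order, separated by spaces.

9 8 7 6 11 12 13 14 15

The 8-move cap with required stops at 11, 7 leaves no slack for detours.
Route from 9: left 3 to 6, down 1 to 11, right 4 to 15 — 8 moves in all.
Check: all required cells visited; 8 ≤ 8 moves.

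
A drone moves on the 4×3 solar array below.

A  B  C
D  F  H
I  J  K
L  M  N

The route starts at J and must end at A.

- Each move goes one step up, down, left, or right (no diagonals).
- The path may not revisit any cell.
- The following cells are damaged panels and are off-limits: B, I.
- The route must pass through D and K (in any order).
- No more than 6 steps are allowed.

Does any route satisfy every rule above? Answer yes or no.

One route that works: J → K → H → F → D → A.

yes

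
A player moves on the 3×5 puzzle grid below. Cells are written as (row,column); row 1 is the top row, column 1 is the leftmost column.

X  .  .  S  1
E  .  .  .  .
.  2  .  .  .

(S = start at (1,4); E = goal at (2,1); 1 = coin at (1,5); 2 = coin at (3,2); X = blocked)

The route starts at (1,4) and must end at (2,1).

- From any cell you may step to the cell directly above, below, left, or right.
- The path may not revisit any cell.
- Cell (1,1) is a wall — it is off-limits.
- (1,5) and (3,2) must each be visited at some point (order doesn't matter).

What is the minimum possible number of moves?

Any route passes through (1,5) and (3,2) in some order between (1,4) and (2,1). Summing Manhattan distances along each leg and taking the cheapest ordering ((1,4) → (1,5) → (3,2) → (2,1)) gives a lower bound of 1 + 5 + 2 = 8 moves.
A route of 8 moves achieves this: (1,4) → (1,5) → (2,5) → (3,5) → (3,4) → (3,3) → (3,2) → (2,2) → (2,1).
Since 8 matches the lower bound, it is optimal.

8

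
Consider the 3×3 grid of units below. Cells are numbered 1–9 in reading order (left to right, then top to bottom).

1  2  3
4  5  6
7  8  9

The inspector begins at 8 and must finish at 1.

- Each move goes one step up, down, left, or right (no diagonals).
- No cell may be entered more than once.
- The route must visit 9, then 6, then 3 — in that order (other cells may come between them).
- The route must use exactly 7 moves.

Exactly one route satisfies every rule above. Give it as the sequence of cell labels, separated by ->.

The waypoints must appear in the order 9, 6, 3, with no cell reused.
Route from 8: right 1 to 9, up 2 to 3, left 1 to 2, down 1 to 5, left 1 to 4, up 1 to 1 — 7 moves in all.
Check: order respected (9 at step 1, 6 at step 2, 3 at step 3); 7 moves as required.

8 -> 9 -> 6 -> 3 -> 2 -> 5 -> 4 -> 1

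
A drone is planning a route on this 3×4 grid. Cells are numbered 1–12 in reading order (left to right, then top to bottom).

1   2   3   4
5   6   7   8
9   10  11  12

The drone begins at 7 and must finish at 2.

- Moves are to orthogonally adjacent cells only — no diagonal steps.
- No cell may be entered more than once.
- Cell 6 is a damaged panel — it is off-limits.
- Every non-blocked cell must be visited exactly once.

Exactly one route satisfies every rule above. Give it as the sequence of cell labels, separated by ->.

Need to visit all 11 open cells exactly once, starting at 7 and ending at 2.
Cell 4 has only two open neighbours (8 and 3), so the path must pass straight through it: one of those is the cell it's entered from and the other is where it exits.
Route from 7: up to 3, right to 4, 2× down (reaching 12), 3× left (reaching 9), 2× up (reaching 1), right to 2 — 10 moves in all.
Check: all 11 open cells covered.

7 -> 3 -> 4 -> 8 -> 12 -> 11 -> 10 -> 9 -> 5 -> 1 -> 2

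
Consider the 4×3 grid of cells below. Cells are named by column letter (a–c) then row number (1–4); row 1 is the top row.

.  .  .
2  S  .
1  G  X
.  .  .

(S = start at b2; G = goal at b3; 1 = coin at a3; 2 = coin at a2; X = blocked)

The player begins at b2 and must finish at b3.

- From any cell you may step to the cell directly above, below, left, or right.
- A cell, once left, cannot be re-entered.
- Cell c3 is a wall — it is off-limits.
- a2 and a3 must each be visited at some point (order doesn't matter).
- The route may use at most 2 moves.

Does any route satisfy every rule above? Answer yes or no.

Even ignoring the no-revisit rule, getting from b2 to b3, taking the cheapest ordering b2 → a2 → a3 → b3 needs at least 1 + 1 + 1 = 3 moves (Manhattan distance per leg), which exceeds the 2-move limit.

no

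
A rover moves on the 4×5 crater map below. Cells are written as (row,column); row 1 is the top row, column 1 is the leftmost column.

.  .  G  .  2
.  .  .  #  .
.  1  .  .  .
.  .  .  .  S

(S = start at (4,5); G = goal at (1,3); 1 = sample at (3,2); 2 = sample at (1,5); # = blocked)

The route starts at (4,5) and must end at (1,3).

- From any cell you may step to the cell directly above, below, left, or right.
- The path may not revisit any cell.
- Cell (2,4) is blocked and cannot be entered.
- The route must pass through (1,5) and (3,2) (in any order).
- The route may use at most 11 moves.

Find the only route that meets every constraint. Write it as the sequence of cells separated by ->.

Any route must reach (1,5) and (3,2) and still end at (1,3) within 11 moves, so the order of the required stops is forced.
Route from (4,5): 3× left (reaching (4,2)), up to (3,2), 3× right (reaching (3,5)), 2× up (reaching (1,5)), 2× left (reaching (1,3)) — 11 moves in all.
Check: all required cells visited; 11 ≤ 11 moves.

(4,5) -> (4,4) -> (4,3) -> (4,2) -> (3,2) -> (3,3) -> (3,4) -> (3,5) -> (2,5) -> (1,5) -> (1,4) -> (1,3)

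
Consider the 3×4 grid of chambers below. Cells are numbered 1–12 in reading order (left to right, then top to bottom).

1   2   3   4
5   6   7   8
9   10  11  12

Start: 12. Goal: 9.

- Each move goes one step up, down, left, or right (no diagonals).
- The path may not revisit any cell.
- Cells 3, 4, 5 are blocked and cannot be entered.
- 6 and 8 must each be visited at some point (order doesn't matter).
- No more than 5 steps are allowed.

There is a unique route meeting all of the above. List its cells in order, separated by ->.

12 -> 8 -> 7 -> 6 -> 10 -> 9

The 5-move cap with required stops at 6, 8 leaves no slack for detours.
Route from 12: up 1 to 8, left 2 to 6, down 1 to 10, left 1 to 9 — 5 moves in all.
Check: all required cells visited; 5 ≤ 5 moves.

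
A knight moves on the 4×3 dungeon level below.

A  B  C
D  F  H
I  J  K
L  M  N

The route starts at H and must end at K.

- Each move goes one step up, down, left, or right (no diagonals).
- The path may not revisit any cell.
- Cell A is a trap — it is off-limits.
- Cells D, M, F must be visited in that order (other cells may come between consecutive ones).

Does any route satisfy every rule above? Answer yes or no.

Ignoring the required order, 6 revisit-free routes from H to K pass through all of D, M, and F; the waypoint orders that occur are F → D → M (6) — never D → M → F.

no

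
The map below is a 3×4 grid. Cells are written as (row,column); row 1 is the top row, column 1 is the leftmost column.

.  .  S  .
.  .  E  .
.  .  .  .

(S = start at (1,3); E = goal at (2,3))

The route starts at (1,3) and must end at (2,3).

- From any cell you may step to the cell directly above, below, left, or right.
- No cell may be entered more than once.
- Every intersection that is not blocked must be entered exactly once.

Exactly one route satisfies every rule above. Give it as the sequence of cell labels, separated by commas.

Need to visit all 12 open cells exactly once, starting at (1,3) and ending at (2,3).
Cell (1,1) has only two open neighbours ((2,1) and (1,2)), so the path must pass straight through it: one of those is the cell it's entered from and the other is where it exits.
Route from (1,3): right to (1,4), 2× down (reaching (3,4)), 3× left (reaching (3,1)), 2× up (reaching (1,1)), right to (1,2), down to (2,2), right to (2,3) — 11 moves in all.
Check: all 12 open cells covered.

(1,3), (1,4), (2,4), (3,4), (3,3), (3,2), (3,1), (2,1), (1,1), (1,2), (2,2), (2,3)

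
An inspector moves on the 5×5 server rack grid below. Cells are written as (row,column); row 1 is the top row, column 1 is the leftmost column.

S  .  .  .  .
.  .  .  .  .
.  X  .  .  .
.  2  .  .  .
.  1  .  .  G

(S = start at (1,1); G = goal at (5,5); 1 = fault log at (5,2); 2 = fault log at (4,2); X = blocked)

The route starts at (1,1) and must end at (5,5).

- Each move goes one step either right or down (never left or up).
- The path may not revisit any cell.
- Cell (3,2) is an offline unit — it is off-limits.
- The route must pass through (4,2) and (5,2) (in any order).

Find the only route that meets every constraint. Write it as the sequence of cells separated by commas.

Moves only go right or down, so the column and row indices never decrease.
Route from (1,1): down 3 to (4,1), right 1 to (4,2), down 1 to (5,2), right 3 to (5,5) — 8 moves in all.
Check: all required cells visited.

(1,1), (2,1), (3,1), (4,1), (4,2), (5,2), (5,3), (5,4), (5,5)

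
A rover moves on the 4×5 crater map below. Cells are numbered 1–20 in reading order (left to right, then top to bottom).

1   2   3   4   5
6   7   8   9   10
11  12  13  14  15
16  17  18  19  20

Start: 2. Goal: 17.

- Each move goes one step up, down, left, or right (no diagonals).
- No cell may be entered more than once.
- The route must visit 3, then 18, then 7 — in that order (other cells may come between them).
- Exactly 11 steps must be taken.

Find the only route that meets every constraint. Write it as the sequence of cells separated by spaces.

2 3 4 9 14 19 18 13 8 7 12 17

The waypoints must appear in the order 3, 18, 7, with no cell reused.
Route from 2: right 2 to 4, down 3 to 19, left 1 to 18, up 2 to 8, left 1 to 7, down 2 to 17 — 11 moves in all.
Check: order respected (3 at step 1, 18 at step 6, 7 at step 9); 11 moves as required.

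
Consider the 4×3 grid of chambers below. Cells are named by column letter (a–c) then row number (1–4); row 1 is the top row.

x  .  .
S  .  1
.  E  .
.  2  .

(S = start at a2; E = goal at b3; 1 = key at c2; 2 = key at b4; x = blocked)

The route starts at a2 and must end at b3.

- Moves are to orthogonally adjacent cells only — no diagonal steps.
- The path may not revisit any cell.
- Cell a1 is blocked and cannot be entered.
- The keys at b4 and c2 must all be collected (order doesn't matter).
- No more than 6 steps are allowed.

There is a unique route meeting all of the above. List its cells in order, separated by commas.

a2, b2, c2, c3, c4, b4, b3

The budget equals the shortest possible length, so every move has to be on a shortest route through the required cells.
Route from a2: 2× right (reaching c2), 2× down (reaching c4), left to b4, up to b3 — 6 moves in all.
Check: all required cells visited; 6 ≤ 6 moves.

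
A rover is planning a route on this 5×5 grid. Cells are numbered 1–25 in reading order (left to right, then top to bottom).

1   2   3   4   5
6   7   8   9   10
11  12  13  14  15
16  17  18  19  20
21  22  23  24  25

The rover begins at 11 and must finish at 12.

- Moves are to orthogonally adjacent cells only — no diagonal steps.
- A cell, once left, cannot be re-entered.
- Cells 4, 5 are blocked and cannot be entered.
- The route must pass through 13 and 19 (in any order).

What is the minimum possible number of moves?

7

Any route passes through 13 and 19 in some order between 11 and 12. Summing Manhattan distances along each leg and taking the cheapest ordering (11 → 19 → 13 → 12) gives a lower bound of 4 + 2 + 1 = 7 moves.
A route of 7 moves achieves this: 11 → 16 → 17 → 18 → 19 → 14 → 13 → 12.
Since 7 matches the lower bound, it is optimal.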